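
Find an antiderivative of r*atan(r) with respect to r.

Use integration by parts with u = arctan(r), dv = r dr.
Then du = 1/(r**2 + 1) dr.

r**2*atan(r)/2 - r/2 + atan(r)/2 + C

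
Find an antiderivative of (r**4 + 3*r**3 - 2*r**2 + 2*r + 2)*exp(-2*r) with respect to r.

(-4*r**4 - 20*r**3 - 22*r**2 - 30*r - 23)*exp(-2*r)/8 + C

Use integration by parts with u = r**4 + 3*r**3 - 2*r**2 + 2*r + 2, dv = exp(-2*r) dr, so v = -exp(-2*r)/2.
Apply parts 4 times (tabular method): alternate signs, differentiate u down to 0, integrate dv up.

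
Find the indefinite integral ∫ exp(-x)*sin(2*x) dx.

-exp(-x)*sin(2*x)/5 - 2*exp(-x)*cos(2*x)/5 + C

Let I denote the integral. Integrate by parts with u = sin(2*x), dv = exp(-x) dx, so v = -exp(-x): I = -exp(-x)*sin(2*x) + 2·∫ exp(-x)*cos(2*x) dx.
Apply parts again with u = cos(2*x), dv = exp(-x) dx: ∫ exp(-x)*cos(2*x) dx = -exp(-x)*cos(2*x) − 2·I. Substituting back brings back I: I = -exp(-x)*sin(2*x) - 2*exp(-x)*cos(2*x) − 4·I.
Solving for I: (1 + 4)·I equals the remaining terms, so I = (1/5)·(-exp(-x)*sin(2*x) - 2*exp(-x)*cos(2*x)).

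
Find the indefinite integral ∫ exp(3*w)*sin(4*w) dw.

3*exp(3*w)*sin(4*w)/25 - 4*exp(3*w)*cos(4*w)/25 + C

Let I denote the integral. Integrate by parts with u = sin(4*w), dv = exp(3*w) dw, so v = exp(3*w)/3: I = exp(3*w)*sin(4*w)/3 − (4/3)·∫ exp(3*w)*cos(4*w) dw.
Apply parts again with u = cos(4*w), dv = exp(3*w) dw: ∫ exp(3*w)*cos(4*w) dw = exp(3*w)*cos(4*w)/3 + (4/3)·I. Substituting back brings back I: I = exp(3*w)*sin(4*w)/3 - 4*exp(3*w)*cos(4*w)/9 − (16/9)·I.
Solving for I: (1 + 16/9)·I equals the remaining terms, so I = (9/25)·(exp(3*w)*sin(4*w)/3 - 4*exp(3*w)*cos(4*w)/9).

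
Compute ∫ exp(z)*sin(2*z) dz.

Let I denote the integral. Integrate by parts with u = sin(2*z), dv = exp(z) dz, so v = exp(z): I = exp(z)*sin(2*z) − 2·∫ exp(z)*cos(2*z) dz.
Apply parts again with u = cos(2*z), dv = exp(z) dz: ∫ exp(z)*cos(2*z) dz = exp(z)*cos(2*z) + 2·I. Substituting back brings back I: I = exp(z)*sin(2*z) - 2*exp(z)*cos(2*z) − 4·I.
Solving for I: (1 + 4)·I equals the remaining terms, so I = (1/5)·(exp(z)*sin(2*z) - 2*exp(z)*cos(2*z)).

exp(z)*sin(2*z)/5 - 2*exp(z)*cos(2*z)/5 + C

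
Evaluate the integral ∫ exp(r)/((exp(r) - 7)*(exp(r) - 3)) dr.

Let u = e^r, du = e^r dr.
The integral becomes ∫ du/((u-3)(u-7)); decompose into partial fractions.

log(exp(r) - 7)/4 - log(exp(r) - 3)/4 + C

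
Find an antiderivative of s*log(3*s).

Use integration by parts with u = log(3*s), dv = s ds.
Then du = 1/s ds and v = s**2/2.

s**2*(log(s) + log(3))/2 - s**2/4 + C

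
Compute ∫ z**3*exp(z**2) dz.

Let u = z², du = 2z dz; rewrite as (1/2)∫ u^1·exp(1u) du.
Now integrate by parts 1 time.

(z**2 - 1)*exp(z**2)/2 + C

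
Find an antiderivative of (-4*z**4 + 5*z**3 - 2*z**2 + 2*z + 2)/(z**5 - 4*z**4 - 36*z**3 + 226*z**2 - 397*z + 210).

Factor the denominator: (z - 5)*(z - 3)*(z - 2)*(z - 1)*(z + 7).
Partial-fraction decomposition: -11429/(8640*(z + 7)) - 3/(64*(z - 1)) - 26/(27*(z - 2)) + 199/(40*(z - 3)) - 1913/(288*(z - 5)).
Integrate each term: A/(z−a) contributes A·log|z−a|.

-1913*log(z - 5)/288 + 199*log(z - 3)/40 - 26*log(z - 2)/27 - 3*log(z - 1)/64 - 11429*log(z + 7)/8640 + C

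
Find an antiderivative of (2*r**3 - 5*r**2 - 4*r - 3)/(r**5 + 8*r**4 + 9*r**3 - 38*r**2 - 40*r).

3*log(r)/40 - 5*log(r - 2)/84 - log(r + 1)/6 + 65*log(r + 4)/24 - 179*log(r + 5)/70 + C

Factor the denominator: r*(r - 2)*(r + 1)*(r + 4)*(r + 5).
Partial-fraction decomposition: -179/(70*(r + 5)) + 65/(24*(r + 4)) - 1/(6*(r + 1)) - 5/(84*(r - 2)) + 3/(40*r).
Integrate each term: A/(r−a) contributes A·log|r−a|.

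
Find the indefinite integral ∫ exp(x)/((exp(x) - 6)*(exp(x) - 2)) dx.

Let u = e^x, du = e^x dx.
The integral becomes ∫ du/((u-6)(u-2)); decompose into partial fractions.

log(exp(x) - 6)/4 - log(exp(x) - 2)/4 + C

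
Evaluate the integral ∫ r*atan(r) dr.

Use integration by parts with u = arctan(r), dv = r dr.
Then du = 1/(r**2 + 1) dr.

r**2*atan(r)/2 - r/2 + atan(r)/2 + C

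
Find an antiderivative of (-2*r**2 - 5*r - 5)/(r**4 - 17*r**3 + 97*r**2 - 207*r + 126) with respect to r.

-23*log(r - 7)/4 + 107*log(r - 6)/15 - 19*log(r - 3)/12 + log(r - 1)/5 + C

Factor the denominator: (r - 7)*(r - 6)*(r - 3)*(r - 1).
Partial-fraction decomposition: 1/(5*(r - 1)) - 19/(12*(r - 3)) + 107/(15*(r - 6)) - 23/(4*(r - 7)).
Integrate each term: A/(r−a) contributes A·log|r−a|.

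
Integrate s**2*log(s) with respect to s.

Use integration by parts with u = log(s), dv = s**2 ds.
Then du = 1/s ds and v = s**3/3.

s**3*log(s)/3 - s**3/9 + C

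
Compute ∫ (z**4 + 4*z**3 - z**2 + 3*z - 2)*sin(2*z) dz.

Use integration by parts with u = z**4 + 4*z**3 - z**2 + 3*z - 2, dv = sin(2*z) dz, so v = -cos(2*z)/2.
Apply parts 4 times (tabular method): alternate signs, differentiate u down to 0, integrate dv up.

-z**4*cos(2*z)/2 + z**3*sin(2*z) - 2*z**3*cos(2*z) + 3*z**2*sin(2*z) + 2*z**2*cos(2*z) - 2*z*sin(2*z) + 3*z*cos(2*z)/2 - 3*sin(2*z)/4 + C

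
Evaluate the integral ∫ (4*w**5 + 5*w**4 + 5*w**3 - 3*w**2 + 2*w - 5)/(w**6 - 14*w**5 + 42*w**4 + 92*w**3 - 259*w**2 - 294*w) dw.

5*log(w)/294 + 1196515*log(w - 7)/508032 + 743*log(w - 3)/480 - 7*log(w + 1)/128 + 109*log(w + 2)/810 - 40405/(1008*w - 7056) + C

Factor the denominator: w*(w - 7)**2*(w - 3)*(w + 1)*(w + 2).
Partial-fraction decomposition: 109/(810*(w + 2)) - 7/(128*(w + 1)) + 743/(480*(w - 3)) + 1196515/(508032*(w - 7)) + 40405/(1008*(w - 7)**2) + 5/(294*w).
Integrate each term; A/(w−a) gives A·log|w−a|; A/(w−a)² gives −A/(w−a).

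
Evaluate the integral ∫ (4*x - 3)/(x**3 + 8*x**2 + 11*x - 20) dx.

Factor the denominator: (x - 1)*(x + 4)*(x + 5).
Partial-fraction decomposition: -23/(6*(x + 5)) + 19/(5*(x + 4)) + 1/(30*(x - 1)).
Integrate each term: A/(x−a) contributes A·log|x−a|.

log(x - 1)/30 + 19*log(x + 4)/5 - 23*log(x + 5)/6 + C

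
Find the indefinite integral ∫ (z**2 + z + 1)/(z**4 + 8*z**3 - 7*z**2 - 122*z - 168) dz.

Factor the denominator: (z - 4)*(z + 2)*(z + 3)*(z + 7).
Partial-fraction decomposition: -43/(220*(z + 7)) + 1/(4*(z + 3)) - 1/(10*(z + 2)) + 1/(22*(z - 4)).
Integrate each term: A/(z−a) contributes A·log|z−a|.

log(z - 4)/22 - log(z + 2)/10 + log(z + 3)/4 - 43*log(z + 7)/220 + C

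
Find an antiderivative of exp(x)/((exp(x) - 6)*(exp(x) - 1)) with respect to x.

log(exp(x) - 6)/5 - log(exp(x) - 1)/5 + C

Let u = e^x, du = e^x dx.
The integral becomes ∫ du/((u-6)(u-1)); decompose into partial fractions.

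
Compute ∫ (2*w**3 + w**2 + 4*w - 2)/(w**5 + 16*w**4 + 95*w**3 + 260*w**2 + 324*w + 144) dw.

Factor the denominator: (w + 1)*(w + 2)*(w + 3)*(w + 4)*(w + 6).
Partial-fraction decomposition: -211/(60*(w + 6)) + 65/(6*(w + 4)) - 59/(6*(w + 3)) + 11/(4*(w + 2)) - 7/(30*(w + 1)).
Integrate each term: A/(w−a) contributes A·log|w−a|.

-7*log(w + 1)/30 + 11*log(w + 2)/4 - 59*log(w + 3)/6 + 65*log(w + 4)/6 - 211*log(w + 6)/60 + C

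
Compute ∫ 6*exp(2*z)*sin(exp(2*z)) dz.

Let u = exp(2*z), so du = (2*exp(2*z)) dz.
Rewriting, the integral becomes 3·∫ sin(u) du = 3·-cos(u).
Substituting back, u = exp(2*z).

-3*cos(exp(2*z)) + C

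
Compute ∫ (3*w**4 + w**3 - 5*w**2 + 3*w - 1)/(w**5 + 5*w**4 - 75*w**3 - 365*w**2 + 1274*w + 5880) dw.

7321*log(w - 7)/4004 - 1889*log(w - 5)/2376 + 611*log(w + 4)/594 - 3473*log(w + 6)/286 + 6593*log(w + 7)/504 + C

Factor the denominator: (w - 7)*(w - 5)*(w + 4)*(w + 6)*(w + 7).
Partial-fraction decomposition: 6593/(504*(w + 7)) - 3473/(286*(w + 6)) + 611/(594*(w + 4)) - 1889/(2376*(w - 5)) + 7321/(4004*(w - 7)).
Integrate each term: A/(w−a) contributes A·log|w−a|.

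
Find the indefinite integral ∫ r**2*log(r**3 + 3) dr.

r**3*log(r**3 + 3)/3 - r**3/3 + log(r**3 + 3) + C

Let u = r**3 + 3, so du = (3*r**2) dr.
The integral becomes (1/3)·∫ log(u) du; integrate by parts with u′=log(u), dv′=du.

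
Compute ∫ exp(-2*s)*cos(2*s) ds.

Let I denote the integral. Integrate by parts with u = cos(2*s), dv = exp(-2*s) ds, so v = -exp(-2*s)/2: I = -exp(-2*s)*cos(2*s)/2 − ∫ exp(-2*s)*sin(2*s) ds.
Apply parts again with u = sin(2*s), dv = exp(-2*s) ds: ∫ exp(-2*s)*sin(2*s) ds = -exp(-2*s)*sin(2*s)/2 + I. Substituting back brings back I: I = exp(-2*s)*sin(2*s)/2 - exp(-2*s)*cos(2*s)/2 − I.
Solving for I: (1 + 1)·I equals the remaining terms, so I = (1/2)·(exp(-2*s)*sin(2*s)/2 - exp(-2*s)*cos(2*s)/2).

exp(-2*s)*sin(2*s)/4 - exp(-2*s)*cos(2*s)/4 + C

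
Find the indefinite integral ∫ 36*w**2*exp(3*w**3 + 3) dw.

4*exp(3*w**3 + 3) + C

Let u = 3*w**3 + 3, so du = (9*w**2) dw.
Rewriting, the integral becomes 4·∫ e^u du = 4·e^u.
Substituting back, u = 3*w**3 + 3.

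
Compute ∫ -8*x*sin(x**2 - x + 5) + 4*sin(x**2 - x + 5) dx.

4*cos(x**2 - x + 5) + C

Let u = x**2 - x + 5, so du = (2*x - 1) dx.
Rewriting, the integral becomes -4·∫ sin(u) du = -4·-cos(u).
Substituting back, u = x**2 - x + 5.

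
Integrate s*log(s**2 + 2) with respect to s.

Let u = s**2 + 2, so du = (2*s) ds.
The integral becomes (1/2)·∫ log(u) du; integrate by parts with u′=log(u), dv′=du.

s**2*log(s**2 + 2)/2 - s**2/2 + log(s**2 + 2) + C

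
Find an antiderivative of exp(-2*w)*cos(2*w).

exp(-2*w)*sin(2*w)/4 - exp(-2*w)*cos(2*w)/4 + C

Let I denote the integral. Integrate by parts with u = cos(2*w), dv = exp(-2*w) dw, so v = -exp(-2*w)/2: I = -exp(-2*w)*cos(2*w)/2 − ∫ exp(-2*w)*sin(2*w) dw.
Apply parts again with u = sin(2*w), dv = exp(-2*w) dw: ∫ exp(-2*w)*sin(2*w) dw = -exp(-2*w)*sin(2*w)/2 + I. Substituting back brings back I: I = exp(-2*w)*sin(2*w)/2 - exp(-2*w)*cos(2*w)/2 − I.
Solving for I: (1 + 1)·I equals the remaining terms, so I = (1/2)·(exp(-2*w)*sin(2*w)/2 - exp(-2*w)*cos(2*w)/2).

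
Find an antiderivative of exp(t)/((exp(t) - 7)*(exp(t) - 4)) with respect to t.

Let u = e^t, du = e^t dt.
The integral becomes ∫ du/((u-4)(u-7)); decompose into partial fractions.

log(exp(t) - 7)/3 - log(exp(t) - 4)/3 + C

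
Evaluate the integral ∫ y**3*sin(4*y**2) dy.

-y**2*cos(4*y**2)/8 + sin(4*y**2)/32 + C

Let u = y², du = 2y dy; rewrite as (1/2)∫ u^1·sin(4u) du.
Now integrate by parts 1 time.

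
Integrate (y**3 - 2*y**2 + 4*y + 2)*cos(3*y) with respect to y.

y**3*sin(3*y)/3 - 2*y**2*sin(3*y)/3 + y**2*cos(3*y)/3 + 10*y*sin(3*y)/9 - 4*y*cos(3*y)/9 + 22*sin(3*y)/27 + 10*cos(3*y)/27 + C

Use integration by parts with u = y**3 - 2*y**2 + 4*y + 2, dv = cos(3*y) dy, so v = sin(3*y)/3.
Apply parts 3 times (tabular method): alternate signs, differentiate u down to 0, integrate dv up.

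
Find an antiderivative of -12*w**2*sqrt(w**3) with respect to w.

-8*(w**3)**(3/2)/3 + C

Let u = w**3, so du = (3*w**2) dw.
Rewriting, the integral becomes -4·∫ √u du = -4·(2/3)u^(3/2).
Substituting back, u = w**3.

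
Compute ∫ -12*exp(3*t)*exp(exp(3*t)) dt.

Let u = exp(3*t), so du = (3*exp(3*t)) dt.
Rewriting, the integral becomes -4·∫ e^u du = -4·e^u.
Substituting back, u = exp(3*t).

-4*exp(exp(3*t)) + C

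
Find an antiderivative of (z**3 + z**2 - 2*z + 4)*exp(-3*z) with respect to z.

Use integration by parts with u = z**3 + z**2 - 2*z + 4, dv = exp(-3*z) dz, so v = -exp(-3*z)/3.
Apply parts 3 times (tabular method): alternate signs, differentiate u down to 0, integrate dv up.

(-9*z**3 - 18*z**2 + 6*z - 34)*exp(-3*z)/27 + C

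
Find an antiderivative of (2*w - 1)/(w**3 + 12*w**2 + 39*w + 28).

Factor the denominator: (w + 1)*(w + 4)*(w + 7).
Partial-fraction decomposition: -5/(6*(w + 7)) + 1/(w + 4) - 1/(6*(w + 1)).
Integrate each term: A/(w−a) contributes A·log|w−a|.

-log(w + 1)/6 + log(w + 4) - 5*log(w + 7)/6 + C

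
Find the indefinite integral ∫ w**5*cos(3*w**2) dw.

Let u = w², du = 2w dw; rewrite as (1/2)∫ u^2·cos(3u) du.
Now integrate by parts 2 times.

w**4*sin(3*w**2)/6 + w**2*cos(3*w**2)/9 - sin(3*w**2)/27 + C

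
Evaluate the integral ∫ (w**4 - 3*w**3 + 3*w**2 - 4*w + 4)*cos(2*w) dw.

Use integration by parts with u = w**4 - 3*w**3 + 3*w**2 - 4*w + 4, dv = cos(2*w) dw, so v = sin(2*w)/2.
Apply parts 4 times (tabular method): alternate signs, differentiate u down to 0, integrate dv up.

w**4*sin(2*w)/2 - 3*w**3*sin(2*w)/2 + w**3*cos(2*w) - 9*w**2*cos(2*w)/4 + w*sin(2*w)/4 + 2*sin(2*w) + cos(2*w)/8 + C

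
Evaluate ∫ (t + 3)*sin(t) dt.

-t*cos(t) + sin(t) - 3*cos(t) + C

Use integration by parts with u = t + 3, dv = sin(t) dt, so v = -cos(t).
Apply parts 1 times (tabular method): alternate signs, differentiate u down to 0, integrate dv up.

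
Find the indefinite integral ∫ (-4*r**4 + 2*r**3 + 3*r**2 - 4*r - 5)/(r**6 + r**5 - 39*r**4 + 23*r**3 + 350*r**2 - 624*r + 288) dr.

Factor the denominator: (r - 4)*(r - 3)*(r - 1)**2*(r + 4)*(r + 6).
Partial-fraction decomposition: 5489/(8820*(r + 6)) - 1093/(2800*(r + 4)) - 626/(11025*(r - 1)) - 4/(105*(r - 1)**2) + 65/(63*(r - 3)) - 869/(720*(r - 4)).
Integrate each term; A/(r−a) gives A·log|r−a|; A/(r−a)² gives −A/(r−a).

-869*log(r - 4)/720 + 65*log(r - 3)/63 - 626*log(r - 1)/11025 - 1093*log(r + 4)/2800 + 5489*log(r + 6)/8820 + 4/(105*r - 105) + C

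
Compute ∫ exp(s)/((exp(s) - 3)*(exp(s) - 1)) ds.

Let u = e^s, du = e^s ds.
The integral becomes ∫ du/((u-3)(u-1)); decompose into partial fractions.

log(exp(s) - 3)/2 - log(exp(s) - 1)/2 + C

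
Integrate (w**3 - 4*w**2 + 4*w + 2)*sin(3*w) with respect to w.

Use integration by parts with u = w**3 - 4*w**2 + 4*w + 2, dv = sin(3*w) dw, so v = -cos(3*w)/3.
Apply parts 3 times (tabular method): alternate signs, differentiate u down to 0, integrate dv up.

-w**3*cos(3*w)/3 + w**2*sin(3*w)/3 + 4*w**2*cos(3*w)/3 - 8*w*sin(3*w)/9 - 10*w*cos(3*w)/9 + 10*sin(3*w)/27 - 26*cos(3*w)/27 + C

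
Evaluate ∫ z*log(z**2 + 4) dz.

Let u = z**2 + 4, so du = (2*z) dz.
The integral becomes (1/2)·∫ log(u) du; integrate by parts with u′=log(u), dv′=du.

z**2*log(z**2 + 4)/2 - z**2/2 + 2*log(z**2 + 4) + C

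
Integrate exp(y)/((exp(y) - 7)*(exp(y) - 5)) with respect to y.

log(exp(y) - 7)/2 - log(exp(y) - 5)/2 + C

Let u = e^y, du = e^y dy.
The integral becomes ∫ du/((u-7)(u-5)); decompose into partial fractions.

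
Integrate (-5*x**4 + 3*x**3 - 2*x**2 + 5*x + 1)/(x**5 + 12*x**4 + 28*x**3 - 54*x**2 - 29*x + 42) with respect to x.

Factor the denominator: (x - 1)**2*(x + 1)*(x + 6)*(x + 7).
Partial-fraction decomposition: -6583/(192*(x + 7)) + 7229/(245*(x + 6)) - 7/(60*(x + 1)) - 323/(3136*(x - 1)) + 1/(56*(x - 1)**2).
Integrate each term; A/(x−a) gives A·log|x−a|; A/(x−a)² gives −A/(x−a).

-323*log(x - 1)/3136 - 7*log(x + 1)/60 + 7229*log(x + 6)/245 - 6583*log(x + 7)/192 - 1/(56*x - 56) + C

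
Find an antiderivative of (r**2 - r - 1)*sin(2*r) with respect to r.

Use integration by parts with u = r**2 - r - 1, dv = sin(2*r) dr, so v = -cos(2*r)/2.
Apply parts 2 times (tabular method): alternate signs, differentiate u down to 0, integrate dv up.

-r**2*cos(2*r)/2 + r*sin(2*r)/2 + r*cos(2*r)/2 - sin(2*r)/4 + 3*cos(2*r)/4 + C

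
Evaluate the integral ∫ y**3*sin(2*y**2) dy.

Let u = y², du = 2y dy; rewrite as (1/2)∫ u^1·sin(2u) du.
Now integrate by parts 1 time.

-y**2*cos(2*y**2)/4 + sin(2*y**2)/8 + C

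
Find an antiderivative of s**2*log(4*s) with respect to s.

Use integration by parts with u = log(4*s), dv = s**2 ds.
Then du = 1/s ds and v = s**3/3.

s**3*(log(s) + 2*log(2))/3 - s**3/9 + C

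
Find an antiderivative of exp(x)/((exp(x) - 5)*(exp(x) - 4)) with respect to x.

log(exp(x) - 5) - log(exp(x) - 4) + C

Let u = e^x, du = e^x dx.
The integral becomes ∫ du/((u-5)(u-4)); decompose into partial fractions.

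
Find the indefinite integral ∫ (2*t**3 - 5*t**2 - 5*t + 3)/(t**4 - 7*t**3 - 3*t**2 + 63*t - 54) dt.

Factor the denominator: (t - 6)*(t - 3)*(t - 1)*(t + 3).
Partial-fraction decomposition: 3/(8*(t + 3)) - 1/(8*(t - 1)) + 1/(12*(t - 3)) + 5/(3*(t - 6)).
Integrate each term: A/(t−a) contributes A·log|t−a|.

5*log(t - 6)/3 + log(t - 3)/12 - log(t - 1)/8 + 3*log(t + 3)/8 + C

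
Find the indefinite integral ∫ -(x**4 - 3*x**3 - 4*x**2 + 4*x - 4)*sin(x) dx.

x**4*cos(x) - 4*x**3*sin(x) - 3*x**3*cos(x) + 9*x**2*sin(x) - 16*x**2*cos(x) + 32*x*sin(x) + 22*x*cos(x) - 22*sin(x) + 28*cos(x) + C

Use integration by parts with u = x**4 - 3*x**3 - 4*x**2 + 4*x - 4, dv = -sin(x) dx, so v = cos(x).
Apply parts 4 times (tabular method): alternate signs, differentiate u down to 0, integrate dv up.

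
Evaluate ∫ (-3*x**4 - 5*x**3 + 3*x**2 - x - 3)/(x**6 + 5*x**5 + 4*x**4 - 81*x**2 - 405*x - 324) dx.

Factor the denominator: (x - 3)*(x + 1)*(x + 3)*(x + 4)*(x**2 + 9).
Partial-fraction decomposition: -(229*x + 669)/(900*(x**2 + 9)) + 19/(25*(x + 4)) - 3/(8*(x + 3)) - 1/(80*(x + 1)) - 17/(144*(x - 3)).
Integrate each term; A/(x−a) gives A·log|x−a|; the (Bx+D)/(x²+p²) term gives a log and an atan.

-17*log(x - 3)/144 - log(x + 1)/80 - 3*log(x + 3)/8 + 19*log(x + 4)/25 - 229*log(x**2 + 9)/1800 - 223*atan(x/3)/900 + C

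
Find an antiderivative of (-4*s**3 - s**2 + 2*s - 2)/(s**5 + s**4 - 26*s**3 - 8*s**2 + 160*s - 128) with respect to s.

Factor the denominator: (s - 4)*(s - 2)*(s - 1)*(s + 4)**2.
Partial-fraction decomposition: 827/(2880*(s + 4)) - 23/(24*(s + 4)**2) - 1/(15*(s - 1)) + 17/(36*(s - 2)) - 133/(192*(s - 4)).
Integrate each term; A/(s−a) gives A·log|s−a|; A/(s−a)² gives −A/(s−a).

-133*log(s - 4)/192 + 17*log(s - 2)/36 - log(s - 1)/15 + 827*log(s + 4)/2880 + 23/(24*s + 96) + C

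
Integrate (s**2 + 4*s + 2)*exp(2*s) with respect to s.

Use integration by parts with u = s**2 + 4*s + 2, dv = exp(2*s) ds, so v = exp(2*s)/2.
Apply parts 2 times (tabular method): alternate signs, differentiate u down to 0, integrate dv up.

(2*s**2 + 6*s + 1)*exp(2*s)/4 + C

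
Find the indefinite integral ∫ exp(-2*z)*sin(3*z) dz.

-2*exp(-2*z)*sin(3*z)/13 - 3*exp(-2*z)*cos(3*z)/13 + C

Let I denote the integral. Integrate by parts with u = sin(3*z), dv = exp(-2*z) dz, so v = -exp(-2*z)/2: I = -exp(-2*z)*sin(3*z)/2 + (3/2)·∫ exp(-2*z)*cos(3*z) dz.
Apply parts again with u = cos(3*z), dv = exp(-2*z) dz: ∫ exp(-2*z)*cos(3*z) dz = -exp(-2*z)*cos(3*z)/2 − (3/2)·I. Substituting back brings back I: I = -exp(-2*z)*sin(3*z)/2 - 3*exp(-2*z)*cos(3*z)/4 − (9/4)·I.
Solving for I: (1 + 9/4)·I equals the remaining terms, so I = (4/13)·(-exp(-2*z)*sin(3*z)/2 - 3*exp(-2*z)*cos(3*z)/4).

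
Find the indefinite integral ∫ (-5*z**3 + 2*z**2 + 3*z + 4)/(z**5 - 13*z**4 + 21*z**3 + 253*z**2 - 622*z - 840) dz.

Factor the denominator: (z - 7)*(z - 6)*(z - 5)*(z + 1)*(z + 4).
Partial-fraction decomposition: 172/(1485*(z + 4)) - 1/(126*(z + 1)) - 139/(27*(z - 5)) + 493/(35*(z - 6)) - 199/(22*(z - 7)).
Integrate each term: A/(z−a) contributes A·log|z−a|.

-199*log(z - 7)/22 + 493*log(z - 6)/35 - 139*log(z - 5)/27 - log(z + 1)/126 + 172*log(z + 4)/1485 + C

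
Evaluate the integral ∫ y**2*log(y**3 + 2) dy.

y**3*log(y**3 + 2)/3 - y**3/3 + 2*log(y**3 + 2)/3 + C

Let u = y**3 + 2, so du = (3*y**2) dy.
The integral becomes (1/3)·∫ log(u) du; integrate by parts with u′=log(u), dv′=du.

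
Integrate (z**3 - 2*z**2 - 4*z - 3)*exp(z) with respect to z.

Use integration by parts with u = z**3 - 2*z**2 - 4*z - 3, dv = exp(z) dz, so v = exp(z).
Apply parts 3 times (tabular method): alternate signs, differentiate u down to 0, integrate dv up.

(z**3 - 5*z**2 + 6*z - 9)*exp(z) + C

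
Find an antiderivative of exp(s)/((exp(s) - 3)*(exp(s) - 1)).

log(exp(s) - 3)/2 - log(exp(s) - 1)/2 + C

Let u = e^s, du = e^s ds.
The integral becomes ∫ du/((u-3)(u-1)); decompose into partial fractions.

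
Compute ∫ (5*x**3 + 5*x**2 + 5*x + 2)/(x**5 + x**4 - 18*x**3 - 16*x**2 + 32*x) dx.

Factor the denominator: x*(x - 4)*(x - 1)*(x + 2)*(x + 4).
Partial-fraction decomposition: -129/(160*(x + 4)) + 7/(18*(x + 2)) - 17/(45*(x - 1)) + 211/(288*(x - 4)) + 1/(16*x).
Integrate each term: A/(x−a) contributes A·log|x−a|.

log(x)/16 + 211*log(x - 4)/288 - 17*log(x - 1)/45 + 7*log(x + 2)/18 - 129*log(x + 4)/160 + C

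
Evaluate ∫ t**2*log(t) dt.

t**3*log(t)/3 - t**3/9 + C

Use integration by parts with u = log(t), dv = t**2 dt.
Then du = 1/t dt and v = t**3/3.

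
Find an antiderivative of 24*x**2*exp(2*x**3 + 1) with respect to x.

Let u = 2*x**3 + 1, so du = (6*x**2) dx.
Rewriting, the integral becomes 4·∫ e^u du = 4·e^u.
Substituting back, u = 2*x**3 + 1.

4*exp(2*x**3 + 1) + C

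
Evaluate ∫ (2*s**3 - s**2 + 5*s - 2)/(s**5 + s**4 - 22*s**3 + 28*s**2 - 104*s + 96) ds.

Factor the denominator: (s - 4)*(s - 1)*(s + 6)*(s**2 + 4).
Partial-fraction decomposition: 1/(10*(s**2 + 4)) - 5/(28*(s + 6)) - 4/(105*(s - 1)) + 13/(60*(s - 4)).
Integrate each term; A/(s−a) gives A·log|s−a|; the (Bs+D)/(s²+p²) term gives a log and an atan.

13*log(s - 4)/60 - 4*log(s - 1)/105 - 5*log(s + 6)/28 + atan(s/2)/20 + C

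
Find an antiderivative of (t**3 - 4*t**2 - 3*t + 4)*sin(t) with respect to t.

-t**3*cos(t) + 3*t**2*sin(t) + 4*t**2*cos(t) - 8*t*sin(t) + 9*t*cos(t) - 9*sin(t) - 12*cos(t) + C

Use integration by parts with u = t**3 - 4*t**2 - 3*t + 4, dv = sin(t) dt, so v = -cos(t).
Apply parts 3 times (tabular method): alternate signs, differentiate u down to 0, integrate dv up.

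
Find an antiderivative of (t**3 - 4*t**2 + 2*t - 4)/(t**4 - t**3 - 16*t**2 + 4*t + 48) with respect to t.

Factor the denominator: (t - 4)*(t - 2)*(t + 2)*(t + 3).
Partial-fraction decomposition: 73/(35*(t + 3)) - 4/(3*(t + 2)) + 1/(5*(t - 2)) + 1/(21*(t - 4)).
Integrate each term: A/(t−a) contributes A·log|t−a|.

log(t - 4)/21 + log(t - 2)/5 - 4*log(t + 2)/3 + 73*log(t + 3)/35 + C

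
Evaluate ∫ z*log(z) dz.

z**2*log(z)/2 - z**2/4 + C

Use integration by parts with u = log(z), dv = z dz.
Then du = 1/z dz and v = z**2/2.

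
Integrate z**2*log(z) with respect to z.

Use integration by parts with u = log(z), dv = z**2 dz.
Then du = 1/z dz and v = z**3/3.

z**3*log(z)/3 - z**3/9 + C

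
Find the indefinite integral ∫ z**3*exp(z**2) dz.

(z**2 - 1)*exp(z**2)/2 + C

Let u = z², du = 2z dz; rewrite as (1/2)∫ u^1·exp(1u) du.
Now integrate by parts 1 time.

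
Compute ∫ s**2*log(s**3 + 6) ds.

Let u = s**3 + 6, so du = (3*s**2) ds.
The integral becomes (1/3)·∫ log(u) du; integrate by parts with u′=log(u), dv′=du.

s**3*log(s**3 + 6)/3 - s**3/3 + 2*log(s**3 + 6) + C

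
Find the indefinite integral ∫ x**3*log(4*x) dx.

x**4*(log(x) + 2*log(2))/4 - x**4/16 + C

Use integration by parts with u = log(4*x), dv = x**3 dx.
Then du = 1/x dx and v = x**4/4.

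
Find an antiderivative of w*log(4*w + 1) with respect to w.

Use integration by parts with u = log(4*w + 1), dv = w dw.
Then du = 4/(4*w + 1) dw and v = w**2/2.

w**2*log(4*w + 1)/2 - w**2/4 + w/8 - log(4*w + 1)/32 + C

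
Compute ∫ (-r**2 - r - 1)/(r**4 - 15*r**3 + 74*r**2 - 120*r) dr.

log(r)/120 - 43*log(r - 6)/12 + 31*log(r - 5)/5 - 21*log(r - 4)/8 + C

Factor the denominator: r*(r - 6)*(r - 5)*(r - 4).
Partial-fraction decomposition: -21/(8*(r - 4)) + 31/(5*(r - 5)) - 43/(12*(r - 6)) + 1/(120*r).
Integrate each term: A/(r−a) contributes A·log|r−a|.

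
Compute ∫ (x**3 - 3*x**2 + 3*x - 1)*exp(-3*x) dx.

(-9*x**3 + 18*x**2 - 15*x + 4)*exp(-3*x)/27 + C

Use integration by parts with u = x**3 - 3*x**2 + 3*x - 1, dv = exp(-3*x) dx, so v = -exp(-3*x)/3.
Apply parts 3 times (tabular method): alternate signs, differentiate u down to 0, integrate dv up.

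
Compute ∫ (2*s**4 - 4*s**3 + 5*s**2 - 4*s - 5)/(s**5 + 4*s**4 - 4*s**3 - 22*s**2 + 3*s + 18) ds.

7*log(s - 2)/75 + 3*log(s - 1)/16 + 5*log(s + 1)/12 + 521*log(s + 3)/400 + 161/(20*s + 60) + C

Factor the denominator: (s - 2)*(s - 1)*(s + 1)*(s + 3)**2.
Partial-fraction decomposition: 521/(400*(s + 3)) - 161/(20*(s + 3)**2) + 5/(12*(s + 1)) + 3/(16*(s - 1)) + 7/(75*(s - 2)).
Integrate each term; A/(s−a) gives A·log|s−a|; A/(s−a)² gives −A/(s−a).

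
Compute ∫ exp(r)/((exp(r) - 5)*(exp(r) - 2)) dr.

Let u = e^r, du = e^r dr.
The integral becomes ∫ du/((u-2)(u-5)); decompose into partial fractions.

log(exp(r) - 5)/3 - log(exp(r) - 2)/3 + C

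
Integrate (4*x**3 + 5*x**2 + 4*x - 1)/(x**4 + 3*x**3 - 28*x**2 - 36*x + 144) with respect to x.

Factor the denominator: (x - 4)*(x - 2)*(x + 3)*(x + 6).
Partial-fraction decomposition: 709/(240*(x + 6)) - 76/(105*(x + 3)) - 59/(80*(x - 2)) + 351/(140*(x - 4)).
Integrate each term: A/(x−a) contributes A·log|x−a|.

351*log(x - 4)/140 - 59*log(x - 2)/80 - 76*log(x + 3)/105 + 709*log(x + 6)/240 + C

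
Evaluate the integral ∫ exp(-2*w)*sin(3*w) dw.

Let I denote the integral. Integrate by parts with u = sin(3*w), dv = exp(-2*w) dw, so v = -exp(-2*w)/2: I = -exp(-2*w)*sin(3*w)/2 + (3/2)·∫ exp(-2*w)*cos(3*w) dw.
Apply parts again with u = cos(3*w), dv = exp(-2*w) dw: ∫ exp(-2*w)*cos(3*w) dw = -exp(-2*w)*cos(3*w)/2 − (3/2)·I. Substituting back brings back I: I = -exp(-2*w)*sin(3*w)/2 - 3*exp(-2*w)*cos(3*w)/4 − (9/4)·I.
Solving for I: (1 + 9/4)·I equals the remaining terms, so I = (4/13)·(-exp(-2*w)*sin(3*w)/2 - 3*exp(-2*w)*cos(3*w)/4).

-2*exp(-2*w)*sin(3*w)/13 - 3*exp(-2*w)*cos(3*w)/13 + C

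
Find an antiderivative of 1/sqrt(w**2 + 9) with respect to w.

Substitute w = 3·tan(θ), so dw = 3·sec(θ)^2 dθ and the radical becomes sqrt(w**2 + 9) = 3·sec(θ) by the Pythagorean identity.
Integrate the resulting trig expression in θ, then back-substitute tan(θ) = w/3, sec(θ) = sqrt(w**2 + 9)/3 (absorbing any constant into C).

log(w + sqrt(w**2 + 9)) + C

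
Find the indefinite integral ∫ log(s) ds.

s*log(s) - s + C

Use integration by parts with u = log(s), dv = ds.
Then du = 1/s ds and v = s.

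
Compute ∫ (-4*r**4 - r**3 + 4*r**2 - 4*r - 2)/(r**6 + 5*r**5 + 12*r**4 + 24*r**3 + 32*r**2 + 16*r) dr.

Factor the denominator: r*(r + 1)*(r + 2)**2*(r**2 + 4).
Partial-fraction decomposition: -41*(r - 1)/(40*(r**2 + 4)) + 7/(4*(r + 2)) - 17/(8*(r + 2)**2) - 3/(5*(r + 1)) - 1/(8*r).
Integrate each term; A/(r−a) gives A·log|r−a|; the (Br+D)/(r²+p²) term gives a log and an atan.

-log(r)/8 - 3*log(r + 1)/5 + 7*log(r + 2)/4 - 41*log(r**2 + 4)/80 + 41*atan(r/2)/80 + 17/(8*r + 16) + C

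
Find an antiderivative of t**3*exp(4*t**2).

Let u = t², du = 2t dt; rewrite as (1/2)∫ u^1·exp(4u) du.
Now integrate by parts 1 time.

(4*t**2 - 1)*exp(4*t**2)/32 + C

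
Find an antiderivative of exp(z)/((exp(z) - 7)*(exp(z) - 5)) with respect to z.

log(exp(z) - 7)/2 - log(exp(z) - 5)/2 + C

Let u = e^z, du = e^z dz.
The integral becomes ∫ du/((u-5)(u-7)); decompose into partial fractions.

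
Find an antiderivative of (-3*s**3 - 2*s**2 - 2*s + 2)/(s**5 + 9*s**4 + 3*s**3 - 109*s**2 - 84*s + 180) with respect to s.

Factor the denominator: (s - 3)*(s - 1)*(s + 2)*(s + 5)*(s + 6).
Partial-fraction decomposition: 295/(126*(s + 6)) - 337/(144*(s + 5)) + 11/(90*(s + 2)) + 5/(252*(s - 1)) - 103/(720*(s - 3)).
Integrate each term: A/(s−a) contributes A·log|s−a|.

-103*log(s - 3)/720 + 5*log(s - 1)/252 + 11*log(s + 2)/90 - 337*log(s + 5)/144 + 295*log(s + 6)/126 + C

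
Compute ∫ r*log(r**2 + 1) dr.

r**2*log(r**2 + 1)/2 - r**2/2 + log(r**2 + 1)/2 + C

Let u = r**2 + 1, so du = (2*r) dr.
The integral becomes (1/2)·∫ log(u) du; integrate by parts with u′=log(u), dv′=du.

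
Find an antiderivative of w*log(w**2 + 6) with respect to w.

Let u = w**2 + 6, so du = (2*w) dw.
The integral becomes (1/2)·∫ log(u) du; integrate by parts with u′=log(u), dv′=du.

w**2*log(w**2 + 6)/2 - w**2/2 + 3*log(w**2 + 6) + C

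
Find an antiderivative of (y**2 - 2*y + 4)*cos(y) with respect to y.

Use integration by parts with u = y**2 - 2*y + 4, dv = cos(y) dy, so v = sin(y).
Apply parts 2 times (tabular method): alternate signs, differentiate u down to 0, integrate dv up.

y**2*sin(y) - 2*y*sin(y) + 2*y*cos(y) + 2*sin(y) - 2*cos(y) + C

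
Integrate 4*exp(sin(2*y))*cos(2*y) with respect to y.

Let u = sin(2*y), so du = (2*cos(2*y)) dy.
Rewriting, the integral becomes 2·∫ e^u du = 2·e^u.
Substituting back, u = sin(2*y).

2*exp(sin(2*y)) + C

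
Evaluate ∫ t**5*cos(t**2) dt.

t**4*sin(t**2)/2 + t**2*cos(t**2) - sin(t**2) + C

Let u = t², du = 2t dt; rewrite as (1/2)∫ u^2·cos(1u) du.
Now integrate by parts 2 times.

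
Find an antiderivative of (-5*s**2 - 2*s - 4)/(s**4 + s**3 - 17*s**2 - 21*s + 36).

-92*log(s - 4)/147 + 11*log(s - 1)/48 + 311*log(s + 3)/784 + 43/(28*s + 84) + C

Factor the denominator: (s - 4)*(s - 1)*(s + 3)**2.
Partial-fraction decomposition: 311/(784*(s + 3)) - 43/(28*(s + 3)**2) + 11/(48*(s - 1)) - 92/(147*(s - 4)).
Integrate each term; A/(s−a) gives A·log|s−a|; A/(s−a)² gives −A/(s−a).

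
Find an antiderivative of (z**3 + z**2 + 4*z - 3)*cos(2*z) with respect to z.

Use integration by parts with u = z**3 + z**2 + 4*z - 3, dv = cos(2*z) dz, so v = sin(2*z)/2.
Apply parts 3 times (tabular method): alternate signs, differentiate u down to 0, integrate dv up.

z**3*sin(2*z)/2 + z**2*sin(2*z)/2 + 3*z**2*cos(2*z)/4 + 5*z*sin(2*z)/4 + z*cos(2*z)/2 - 7*sin(2*z)/4 + 5*cos(2*z)/8 + C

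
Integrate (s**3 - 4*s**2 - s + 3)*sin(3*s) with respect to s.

Use integration by parts with u = s**3 - 4*s**2 - s + 3, dv = sin(3*s) ds, so v = -cos(3*s)/3.
Apply parts 3 times (tabular method): alternate signs, differentiate u down to 0, integrate dv up.

-s**3*cos(3*s)/3 + s**2*sin(3*s)/3 + 4*s**2*cos(3*s)/3 - 8*s*sin(3*s)/9 + 5*s*cos(3*s)/9 - 5*sin(3*s)/27 - 35*cos(3*s)/27 + C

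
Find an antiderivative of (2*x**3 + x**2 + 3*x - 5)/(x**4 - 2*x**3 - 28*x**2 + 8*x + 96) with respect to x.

Factor the denominator: (x - 6)*(x - 2)*(x + 2)*(x + 4).
Partial-fraction decomposition: 43/(40*(x + 4)) - 23/(64*(x + 2)) - 7/(32*(x - 2)) + 481/(320*(x - 6)).
Integrate each term: A/(x−a) contributes A·log|x−a|.

481*log(x - 6)/320 - 7*log(x - 2)/32 - 23*log(x + 2)/64 + 43*log(x + 4)/40 + C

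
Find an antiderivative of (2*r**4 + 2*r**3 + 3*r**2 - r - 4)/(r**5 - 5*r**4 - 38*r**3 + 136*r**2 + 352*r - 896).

Factor the denominator: (r - 7)*(r - 4)*(r - 2)*(r + 4)**2.
Partial-fraction decomposition: 1011/(1936*(r + 4)) - 9/(11*(r + 4)**2) + 3/(20*(r - 2)) - 85/(48*(r - 4)) + 5624/(1815*(r - 7)).
Integrate each term; A/(r−a) gives A·log|r−a|; A/(r−a)² gives −A/(r−a).

5624*log(r - 7)/1815 - 85*log(r - 4)/48 + 3*log(r - 2)/20 + 1011*log(r + 4)/1936 + 9/(11*r + 44) + C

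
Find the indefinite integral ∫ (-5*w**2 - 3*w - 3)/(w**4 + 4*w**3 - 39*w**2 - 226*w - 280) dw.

-269*log(w - 7)/1188 + 17*log(w + 2)/54 - 71*log(w + 4)/22 + 113*log(w + 5)/36 + C

Factor the denominator: (w - 7)*(w + 2)*(w + 4)*(w + 5).
Partial-fraction decomposition: 113/(36*(w + 5)) - 71/(22*(w + 4)) + 17/(54*(w + 2)) - 269/(1188*(w - 7)).
Integrate each term: A/(w−a) contributes A·log|w−a|.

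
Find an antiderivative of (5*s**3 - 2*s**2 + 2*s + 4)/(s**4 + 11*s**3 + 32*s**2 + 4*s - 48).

3*log(s - 1)/35 + 2*log(s + 2) - 89*log(s + 4)/5 + 145*log(s + 6)/7 + C

Factor the denominator: (s - 1)*(s + 2)*(s + 4)*(s + 6).
Partial-fraction decomposition: 145/(7*(s + 6)) - 89/(5*(s + 4)) + 2/(s + 2) + 3/(35*(s - 1)).
Integrate each term: A/(s−a) contributes A·log|s−a|.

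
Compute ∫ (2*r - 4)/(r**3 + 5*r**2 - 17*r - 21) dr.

log(r - 3)/20 + log(r + 1)/4 - 3*log(r + 7)/10 + C

Factor the denominator: (r - 3)*(r + 1)*(r + 7).
Partial-fraction decomposition: -3/(10*(r + 7)) + 1/(4*(r + 1)) + 1/(20*(r - 3)).
Integrate each term: A/(r−a) contributes A·log|r−a|.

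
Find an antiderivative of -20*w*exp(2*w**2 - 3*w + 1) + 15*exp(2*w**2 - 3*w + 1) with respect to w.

-5*exp(2*w**2 - 3*w + 1) + C

Let u = 2*w**2 - 3*w + 1, so du = (4*w - 3) dw.
Rewriting, the integral becomes -5·∫ e^u du = -5·e^u.
Substituting back, u = 2*w**2 - 3*w + 1.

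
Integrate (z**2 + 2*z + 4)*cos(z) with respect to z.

z**2*sin(z) + 2*z*sin(z) + 2*z*cos(z) + 2*sin(z) + 2*cos(z) + C

Use integration by parts with u = z**2 + 2*z + 4, dv = cos(z) dz, so v = sin(z).
Apply parts 2 times (tabular method): alternate signs, differentiate u down to 0, integrate dv up.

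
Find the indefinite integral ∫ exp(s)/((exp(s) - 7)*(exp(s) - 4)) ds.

Let u = e^s, du = e^s ds.
The integral becomes ∫ du/((u-7)(u-4)); decompose into partial fractions.

log(exp(s) - 7)/3 - log(exp(s) - 4)/3 + C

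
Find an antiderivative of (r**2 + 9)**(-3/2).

r/(9*sqrt(r**2 + 9)) + C

Substitute r = 3·tan(θ), so dr = 3·sec(θ)^2 dθ and the radical becomes sqrt(r**2 + 9) = 3·sec(θ) by the Pythagorean identity.
Integrate the resulting trig expression in θ, then back-substitute tan(θ) = r/3, sec(θ) = sqrt(r**2 + 9)/3 (absorbing any constant into C).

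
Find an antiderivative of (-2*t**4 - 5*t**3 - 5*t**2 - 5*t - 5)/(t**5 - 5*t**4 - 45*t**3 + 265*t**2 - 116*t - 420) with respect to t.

-299*log(t - 6)/28 + 1015*log(t - 5)/108 - 107*log(t - 2)/324 + log(t + 1)/378 - 127*log(t + 7)/324 + C

Factor the denominator: (t - 6)*(t - 5)*(t - 2)*(t + 1)*(t + 7).
Partial-fraction decomposition: -127/(324*(t + 7)) + 1/(378*(t + 1)) - 107/(324*(t - 2)) + 1015/(108*(t - 5)) - 299/(28*(t - 6)).
Integrate each term: A/(t−a) contributes A·log|t−a|.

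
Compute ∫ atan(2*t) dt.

t*atan(2*t) - log(4*t**2 + 1)/4 + C

Use integration by parts with u = arctan(2*t), dv = dt.
Then du = 2/(4*t**2 + 1) dt.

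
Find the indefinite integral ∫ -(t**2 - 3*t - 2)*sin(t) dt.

t**2*cos(t) - 2*t*sin(t) - 3*t*cos(t) + 3*sin(t) - 4*cos(t) + C

Use integration by parts with u = t**2 - 3*t - 2, dv = -sin(t) dt, so v = cos(t).
Apply parts 2 times (tabular method): alternate signs, differentiate u down to 0, integrate dv up.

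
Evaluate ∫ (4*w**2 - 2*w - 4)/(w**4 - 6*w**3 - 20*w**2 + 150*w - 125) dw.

79*log(w - 5)/400 - log(w - 1)/48 - 53*log(w + 5)/300 - 43/(20*w - 100) + C

Factor the denominator: (w - 5)**2*(w - 1)*(w + 5).
Partial-fraction decomposition: -53/(300*(w + 5)) - 1/(48*(w - 1)) + 79/(400*(w - 5)) + 43/(20*(w - 5)**2).
Integrate each term; A/(w−a) gives A·log|w−a|; A/(w−a)² gives −A/(w−a).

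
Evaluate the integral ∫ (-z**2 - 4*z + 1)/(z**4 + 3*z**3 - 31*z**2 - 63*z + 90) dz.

-log(z - 5)/8 + log(z - 1)/28 + log(z + 3)/24 + log(z + 6)/21 + C

Factor the denominator: (z - 5)*(z - 1)*(z + 3)*(z + 6).
Partial-fraction decomposition: 1/(21*(z + 6)) + 1/(24*(z + 3)) + 1/(28*(z - 1)) - 1/(8*(z - 5)).
Integrate each term: A/(z−a) contributes A·log|z−a|.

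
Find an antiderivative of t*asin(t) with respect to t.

t**2*asin(t)/2 + t*sqrt(-t**2 + 1)/4 - asin(t)/4 + C

Use integration by parts with u = arcsin(t), dv = t dt.
Then du = 1/sqrt(-t**2 + 1) dt.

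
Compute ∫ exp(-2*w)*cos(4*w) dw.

exp(-2*w)*sin(4*w)/5 - exp(-2*w)*cos(4*w)/10 + C

Let I denote the integral. Integrate by parts with u = cos(4*w), dv = exp(-2*w) dw, so v = -exp(-2*w)/2: I = -exp(-2*w)*cos(4*w)/2 − 2·∫ exp(-2*w)*sin(4*w) dw.
Apply parts again with u = sin(4*w), dv = exp(-2*w) dw: ∫ exp(-2*w)*sin(4*w) dw = -exp(-2*w)*sin(4*w)/2 + 2·I. Substituting back brings back I: I = exp(-2*w)*sin(4*w) - exp(-2*w)*cos(4*w)/2 − 4·I.
Solving for I: (1 + 4)·I equals the remaining terms, so I = (1/5)·(exp(-2*w)*sin(4*w) - exp(-2*w)*cos(4*w)/2).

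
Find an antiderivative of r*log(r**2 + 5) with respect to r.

r**2*log(r**2 + 5)/2 - r**2/2 + 5*log(r**2 + 5)/2 + C

Let u = r**2 + 5, so du = (2*r) dr.
The integral becomes (1/2)·∫ log(u) du; integrate by parts with u′=log(u), dv′=du.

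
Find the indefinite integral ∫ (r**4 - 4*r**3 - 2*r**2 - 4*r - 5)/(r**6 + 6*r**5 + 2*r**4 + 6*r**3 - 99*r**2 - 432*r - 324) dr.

Factor the denominator: (r - 3)*(r + 1)*(r + 2)*(r + 6)*(r**2 + 9).
Partial-fraction decomposition: (1087*r - 1602)/(8775*(r**2 + 9)) - 2107/(8100*(r + 6)) + 43/(260*(r + 2)) - 1/(100*(r + 1)) - 31/(1620*(r - 3)).
Integrate each term; A/(r−a) gives A·log|r−a|; the (Br+D)/(r²+p²) term gives a log and an atan.

-31*log(r - 3)/1620 - log(r + 1)/100 + 43*log(r + 2)/260 - 2107*log(r + 6)/8100 + 1087*log(r**2 + 9)/17550 - 178*atan(r/3)/2925 + C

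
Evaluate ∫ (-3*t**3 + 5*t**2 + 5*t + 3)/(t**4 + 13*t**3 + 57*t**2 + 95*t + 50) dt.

3*log(t + 1)/8 - 37*log(t + 2)/9 + 53*log(t + 5)/72 - 239/(6*t + 30) + C

Factor the denominator: (t + 1)*(t + 2)*(t + 5)**2.
Partial-fraction decomposition: 53/(72*(t + 5)) + 239/(6*(t + 5)**2) - 37/(9*(t + 2)) + 3/(8*(t + 1)).
Integrate each term; A/(t−a) gives A·log|t−a|; A/(t−a)² gives −A/(t−a).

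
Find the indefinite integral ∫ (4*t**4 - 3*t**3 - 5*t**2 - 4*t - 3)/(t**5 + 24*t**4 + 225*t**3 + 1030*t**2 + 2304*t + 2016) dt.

123*log(t + 3)/4 + 627*log(t + 4)/4 - 1891*log(t + 6)/4 + 1157*log(t + 7)/4 + 383/(2*t + 8) + C

Factor the denominator: (t + 3)*(t + 4)**2*(t + 6)*(t + 7).
Partial-fraction decomposition: 1157/(4*(t + 7)) - 1891/(4*(t + 6)) + 627/(4*(t + 4)) - 383/(2*(t + 4)**2) + 123/(4*(t + 3)).
Integrate each term; A/(t−a) gives A·log|t−a|; A/(t−a)² gives −A/(t−a).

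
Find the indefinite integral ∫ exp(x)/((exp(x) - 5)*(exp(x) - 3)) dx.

Let u = e^x, du = e^x dx.
The integral becomes ∫ du/((u-3)(u-5)); decompose into partial fractions.

log(exp(x) - 5)/2 - log(exp(x) - 3)/2 + C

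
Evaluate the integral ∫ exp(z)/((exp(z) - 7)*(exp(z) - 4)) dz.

Let u = e^z, du = e^z dz.
The integral becomes ∫ du/((u-4)(u-7)); decompose into partial fractions.

log(exp(z) - 7)/3 - log(exp(z) - 4)/3 + C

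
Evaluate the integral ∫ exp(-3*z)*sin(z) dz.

-3*exp(-3*z)*sin(z)/10 - exp(-3*z)*cos(z)/10 + C

Let I denote the integral. Integrate by parts with u = sin(z), dv = exp(-3*z) dz, so v = -exp(-3*z)/3: I = -exp(-3*z)*sin(z)/3 + (1/3)·∫ exp(-3*z)*cos(z) dz.
Apply parts again with u = cos(z), dv = exp(-3*z) dz: ∫ exp(-3*z)*cos(z) dz = -exp(-3*z)*cos(z)/3 − (1/3)·I. Substituting back brings back I: I = -exp(-3*z)*sin(z)/3 - exp(-3*z)*cos(z)/9 − (1/9)·I.
Solving for I: (1 + 1/9)·I equals the remaining terms, so I = (9/10)·(-exp(-3*z)*sin(z)/3 - exp(-3*z)*cos(z)/9).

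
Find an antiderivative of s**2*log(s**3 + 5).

Let u = s**3 + 5, so du = (3*s**2) ds.
The integral becomes (1/3)·∫ log(u) du; integrate by parts with u′=log(u), dv′=du.

s**3*log(s**3 + 5)/3 - s**3/3 + 5*log(s**3 + 5)/3 + C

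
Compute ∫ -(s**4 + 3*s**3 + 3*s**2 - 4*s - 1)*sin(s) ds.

Use integration by parts with u = s**4 + 3*s**3 + 3*s**2 - 4*s - 1, dv = -sin(s) ds, so v = cos(s).
Apply parts 4 times (tabular method): alternate signs, differentiate u down to 0, integrate dv up.

s**4*cos(s) - 4*s**3*sin(s) + 3*s**3*cos(s) - 9*s**2*sin(s) - 9*s**2*cos(s) + 18*s*sin(s) - 22*s*cos(s) + 22*sin(s) + 17*cos(s) + C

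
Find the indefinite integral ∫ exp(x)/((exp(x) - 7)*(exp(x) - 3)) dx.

Let u = e^x, du = e^x dx.
The integral becomes ∫ du/((u-3)(u-7)); decompose into partial fractions.

log(exp(x) - 7)/4 - log(exp(x) - 3)/4 + C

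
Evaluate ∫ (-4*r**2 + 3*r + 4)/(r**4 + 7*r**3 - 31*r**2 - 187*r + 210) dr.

Factor the denominator: (r - 5)*(r - 1)*(r + 6)*(r + 7).
Partial-fraction decomposition: 71/(32*(r + 7)) - 158/(77*(r + 6)) - 3/(224*(r - 1)) - 27/(176*(r - 5)).
Integrate each term: A/(r−a) contributes A·log|r−a|.

-27*log(r - 5)/176 - 3*log(r - 1)/224 - 158*log(r + 6)/77 + 71*log(r + 7)/32 + C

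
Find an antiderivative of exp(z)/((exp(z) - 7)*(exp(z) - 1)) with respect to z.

log(exp(z) - 7)/6 - log(exp(z) - 1)/6 + C

Let u = e^z, du = e^z dz.
The integral becomes ∫ du/((u-7)(u-1)); decompose into partial fractions.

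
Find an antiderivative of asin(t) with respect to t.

t*asin(t) + sqrt(-t**2 + 1) + C

Use integration by parts with u = arcsin(t), dv = dt.
Then du = 1/sqrt(-t**2 + 1) dt.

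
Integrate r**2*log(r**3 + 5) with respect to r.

r**3*log(r**3 + 5)/3 - r**3/3 + 5*log(r**3 + 5)/3 + C

Let u = r**3 + 5, so du = (3*r**2) dr.
The integral becomes (1/3)·∫ log(u) du; integrate by parts with u′=log(u), dv′=du.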